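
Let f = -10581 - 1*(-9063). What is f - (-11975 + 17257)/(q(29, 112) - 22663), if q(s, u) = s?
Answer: -17176565/11317 ≈ -1517.8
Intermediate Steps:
f = -1518 (f = -10581 + 9063 = -1518)
f - (-11975 + 17257)/(q(29, 112) - 22663) = -1518 - (-11975 + 17257)/(29 - 22663) = -1518 - 5282/(-22634) = -1518 - 5282*(-1)/22634 = -1518 - 1*(-2641/11317) = -1518 + 2641/11317 = -17176565/11317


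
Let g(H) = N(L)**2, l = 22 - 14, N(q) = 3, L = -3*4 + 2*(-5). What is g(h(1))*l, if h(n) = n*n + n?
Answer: 72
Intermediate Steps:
L = -22 (L = -12 - 10 = -22)
l = 8
h(n) = n + n**2 (h(n) = n**2 + n = n + n**2)
g(H) = 9 (g(H) = 3**2 = 9)
g(h(1))*l = 9*8 = 72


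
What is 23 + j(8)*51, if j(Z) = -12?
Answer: -589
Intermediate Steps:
23 + j(8)*51 = 23 - 12*51 = 23 - 612 = -589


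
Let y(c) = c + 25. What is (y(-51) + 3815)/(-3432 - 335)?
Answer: -3789/3767 ≈ -1.0058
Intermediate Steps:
y(c) = 25 + c
(y(-51) + 3815)/(-3432 - 335) = ((25 - 51) + 3815)/(-3432 - 335) = (-26 + 3815)/(-3767) = 3789*(-1/3767) = -3789/3767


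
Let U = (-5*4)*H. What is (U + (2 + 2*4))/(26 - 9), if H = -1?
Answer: 30/17 ≈ 1.7647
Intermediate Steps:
U = 20 (U = -5*4*(-1) = -20*(-1) = 20)
(U + (2 + 2*4))/(26 - 9) = (20 + (2 + 2*4))/(26 - 9) = (20 + (2 + 8))/17 = (20 + 10)*(1/17) = 30*(1/17) = 30/17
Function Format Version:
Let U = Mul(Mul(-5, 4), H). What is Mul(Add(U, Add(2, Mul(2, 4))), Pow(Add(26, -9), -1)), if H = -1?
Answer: Rational(30, 17) ≈ 1.7647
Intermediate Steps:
U = 20 (U = Mul(Mul(-5, 4), -1) = Mul(-20, -1) = 20)
Mul(Add(U, Add(2, Mul(2, 4))), Pow(Add(26, -9), -1)) = Mul(Add(20, Add(2, Mul(2, 4))), Pow(Add(26, -9), -1)) = Mul(Add(20, Add(2, 8)), Pow(17, -1)) = Mul(Add(20, 10), Rational(1, 17)) = Mul(30, Rational(1, 17)) = Rational(30, 17)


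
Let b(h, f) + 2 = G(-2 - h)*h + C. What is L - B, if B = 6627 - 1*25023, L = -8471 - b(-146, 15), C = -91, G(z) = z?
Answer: 31042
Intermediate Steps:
b(h, f) = -93 + h*(-2 - h) (b(h, f) = -2 + ((-2 - h)*h - 91) = -2 + (h*(-2 - h) - 91) = -2 + (-91 + h*(-2 - h)) = -93 + h*(-2 - h))
L = 12646 (L = -8471 - (-93 - 1*(-146)*(2 - 146)) = -8471 - (-93 - 1*(-146)*(-144)) = -8471 - (-93 - 21024) = -8471 - 1*(-21117) = -8471 + 21117 = 12646)
B = -18396 (B = 6627 - 25023 = -18396)
L - B = 12646 - 1*(-18396) = 12646 + 18396 = 31042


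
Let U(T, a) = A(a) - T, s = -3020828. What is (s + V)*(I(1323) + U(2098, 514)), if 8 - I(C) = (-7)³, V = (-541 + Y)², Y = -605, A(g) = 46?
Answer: 2904477912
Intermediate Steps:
U(T, a) = 46 - T
V = 1313316 (V = (-541 - 605)² = (-1146)² = 1313316)
I(C) = 351 (I(C) = 8 - 1*(-7)³ = 8 - 1*(-343) = 8 + 343 = 351)
(s + V)*(I(1323) + U(2098, 514)) = (-3020828 + 1313316)*(351 + (46 - 1*2098)) = -1707512*(351 + (46 - 2098)) = -1707512*(351 - 2052) = -1707512*(-1701) = 2904477912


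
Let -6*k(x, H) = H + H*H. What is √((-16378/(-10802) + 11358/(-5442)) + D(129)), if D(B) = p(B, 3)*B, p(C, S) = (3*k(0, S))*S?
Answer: 2*I*√13933875239534767/4898707 ≈ 48.193*I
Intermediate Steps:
k(x, H) = -H/6 - H²/6 (k(x, H) = -(H + H*H)/6 = -(H + H²)/6 = -H/6 - H²/6)
p(C, S) = -S²*(1 + S)/2 (p(C, S) = (3*(-S*(1 + S)/6))*S = (-S*(1 + S)/2)*S = -S²*(1 + S)/2)
D(B) = -18*B (D(B) = ((½)*3²*(-1 - 1*3))*B = ((½)*9*(-1 - 3))*B = ((½)*9*(-4))*B = -18*B)
√((-16378/(-10802) + 11358/(-5442)) + D(129)) = √((-16378/(-10802) + 11358/(-5442)) - 18*129) = √((-16378*(-1/10802) + 11358*(-1/5442)) - 2322) = √((8189/5401 - 1893/907) - 2322) = √(-2796670/4898707 - 2322) = √(-11377594324/4898707) = 2*I*√13933875239534767/4898707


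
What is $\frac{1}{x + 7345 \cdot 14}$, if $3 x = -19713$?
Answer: $\frac{1}{96259} \approx 1.0389 \cdot 10^{-5}$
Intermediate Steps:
$x = -6571$ ($x = \frac{1}{3} \left(-19713\right) = -6571$)
$\frac{1}{x + 7345 \cdot 14} = \frac{1}{-6571 + 7345 \cdot 14} = \frac{1}{-6571 + 102830} = \frac{1}{96259}$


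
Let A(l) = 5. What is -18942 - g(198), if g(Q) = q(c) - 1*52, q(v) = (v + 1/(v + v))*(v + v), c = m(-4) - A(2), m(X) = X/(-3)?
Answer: -170261/9 ≈ -18918.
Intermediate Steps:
m(X) = -X/3 (m(X) = X*(-1/3) = -X/3)
c = -11/3 (c = -1/3*(-4) - 1*5 = 4/3 - 5 = -11/3 ≈ -3.6667)
q(v) = 2*v*(v + 1/(2*v)) (q(v) = (v + 1/(2*v))*(2*v) = 2*v*(v + 1/(2*v)))
g(Q) = -217/9 (g(Q) = (1 + 2*(-11/3)**2) - 1*52 = (1 + 2*(121/9)) - 52 = (1 + 242/9) - 52 = 251/9 - 52 = -217/9)
-18942 - g(198) = -18942 - 1*(-217/9) = -18942 + 217/9 = -170261/9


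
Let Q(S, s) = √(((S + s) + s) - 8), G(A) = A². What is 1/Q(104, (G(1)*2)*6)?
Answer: √30/60 ≈ 0.091287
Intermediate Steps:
Q(S, s) = √(-8 + S + 2*s) (Q(S, s) = √((S + 2*s) - 8) = √(-8 + S + 2*s))
1/Q(104, (G(1)*2)*6) = 1/(√(-8 + 104 + 2*((1²*2)*6))) = 1/(√(-8 + 104 + 2*((1*2)*6))) = 1/(√(-8 + 104 + 2*(2*6))) = 1/(√(-8 + 104 + 2*12)) = 1/(√(-8 + 104 + 24)) = 1/(√120) = 1/(2*√30) = √30/60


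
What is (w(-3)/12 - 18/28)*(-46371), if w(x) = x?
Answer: 1159275/28 ≈ 41403.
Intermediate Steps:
(w(-3)/12 - 18/28)*(-46371) = (-3/12 - 18/28)*(-46371) = (-3*1/12 - 18*1/28)*(-46371) = (-¼ - 9/14)*(-46371) = -25/28*(-46371) = 1159275/28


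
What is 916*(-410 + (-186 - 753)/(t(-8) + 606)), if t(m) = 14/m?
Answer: -911169016/2417 ≈ -3.7698e+5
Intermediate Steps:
916*(-410 + (-186 - 753)/(t(-8) + 606)) = 916*(-410 + (-186 - 753)/(14/(-8) + 606)) = 916*(-410 - 939/(14*(-1/8) + 606)) = 916*(-410 - 939/(-7/4 + 606)) = 916*(-410 - 939/2417/4) = 916*(-410 - 939*4/2417) = 916*(-410 - 3756/2417) = 916*(-994726/2417) = -911169016/2417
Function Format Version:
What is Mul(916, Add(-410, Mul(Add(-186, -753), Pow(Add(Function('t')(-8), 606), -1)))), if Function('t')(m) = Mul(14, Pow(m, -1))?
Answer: Rational(-911169016, 2417) ≈ -3.7698e+5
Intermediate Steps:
Mul(916, Add(-410, Mul(Add(-186, -753), Pow(Add(Function('t')(-8), 606), -1)))) = Mul(916, Add(-410, Mul(Add(-186, -753), Pow(Add(Mul(14, Pow(-8, -1)), 606), -1)))) = Mul(916, Add(-410, Mul(-939, Pow(Add(Mul(14, Rational(-1, 8)), 606), -1)))) = Mul(916, Add(-410, Mul(-939, Pow(Add(Rational(-7, 4), 606), -1)))) = Mul(916, Add(-410, Mul(-939, Pow(Rational(2417, 4), -1)))) = Mul(916, Add(-410, Mul(-939, Rational(4, 2417)))) = Mul(916, Add(-410, Rational(-3756, 2417))) = Mul(916, Rational(-994726, 2417)) = Rational(-911169016, 2417)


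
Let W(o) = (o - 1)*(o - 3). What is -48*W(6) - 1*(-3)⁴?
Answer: -801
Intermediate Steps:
W(o) = (-1 + o)*(-3 + o)
-48*W(6) - 1*(-3)⁴ = -48*(3 + 6² - 4*6) - 1*(-3)⁴ = -48*(3 + 36 - 24) - 1*81 = -48*15 - 81 = -720 - 81 = -801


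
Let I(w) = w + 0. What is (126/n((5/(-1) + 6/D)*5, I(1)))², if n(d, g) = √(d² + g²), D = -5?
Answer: 7938/481 ≈ 16.503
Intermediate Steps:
I(w) = w
(126/n((5/(-1) + 6/D)*5, I(1)))² = (126/(√(((5/(-1) + 6/(-5))*5)² + 1²)))² = (126/(√(((5*(-1) + 6*(-⅕))*5)² + 1)))² = (126/(√(((-5 - 6/5)*5)² + 1)))² = (126/(√((-31/5*5)² + 1)))² = (126/(√((-31)² + 1)))² = (126/(√(961 + 1)))² = (126/(√962))² = (126*(√962/962))² = (63*√962/481)² = 7938/481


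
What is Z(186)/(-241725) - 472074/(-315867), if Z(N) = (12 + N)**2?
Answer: 1027564018/771241925 ≈ 1.3323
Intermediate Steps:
Z(186)/(-241725) - 472074/(-315867) = (12 + 186)**2/(-241725) - 472074/(-315867) = 198**2*(-1/241725) - 472074*(-1/315867) = 39204*(-1/241725) + 157358/105289 = -1188/7325 + 157358/105289 = 1027564018/771241925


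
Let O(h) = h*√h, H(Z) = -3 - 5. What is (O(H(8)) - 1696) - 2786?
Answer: -4482 - 16*I*√2 ≈ -4482.0 - 22.627*I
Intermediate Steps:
H(Z) = -8
O(h) = h^(3/2)
(O(H(8)) - 1696) - 2786 = ((-8)^(3/2) - 1696) - 2786 = (-16*I*√2 - 1696) - 2786 = (-1696 - 16*I*√2) - 2786 = -4482 - 16*I*√2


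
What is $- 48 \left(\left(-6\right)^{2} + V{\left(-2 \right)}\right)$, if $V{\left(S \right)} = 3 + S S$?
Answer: $-2064$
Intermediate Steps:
$V{\left(S \right)} = 3 + S^{2}$
$- 48 \left(\left(-6\right)^{2} + V{\left(-2 \right)}\right) = - 48 \left(\left(-6\right)^{2} + \left(3 + \left(-2\right)^{2}\right)\right) = - 48 \left(36 + \left(3 + 4\right)\right) = - 48 \left(36 + 7\right) = \left(-48\right) 43 = -2064$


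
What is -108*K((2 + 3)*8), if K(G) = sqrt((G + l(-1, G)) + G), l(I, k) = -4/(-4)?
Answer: -972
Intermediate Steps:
l(I, k) = 1 (l(I, k) = -4*(-1/4) = 1)
K(G) = sqrt(1 + 2*G) (K(G) = sqrt((G + 1) + G) = sqrt((1 + G) + G) = sqrt(1 + 2*G))
-108*K((2 + 3)*8) = -108*sqrt(1 + 2*((2 + 3)*8)) = -108*sqrt(1 + 2*(5*8)) = -108*sqrt(1 + 2*40) = -108*sqrt(1 + 80) = -108*sqrt(81) = -108*9 = -972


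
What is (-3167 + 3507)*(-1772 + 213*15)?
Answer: 483820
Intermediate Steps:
(-3167 + 3507)*(-1772 + 213*15) = 340*(-1772 + 3195) = 340*1423 = 483820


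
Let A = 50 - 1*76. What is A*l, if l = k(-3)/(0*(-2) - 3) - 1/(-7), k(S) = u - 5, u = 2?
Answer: -208/7 ≈ -29.714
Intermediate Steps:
k(S) = -3 (k(S) = 2 - 5 = -3)
A = -26 (A = 50 - 76 = -26)
l = 8/7 (l = -3/(0*(-2) - 3) - 1/(-7) = -3/(0 - 3) - 1*(-⅐) = -3/(-3) + ⅐ = -3*(-⅓) + ⅐ = 1 + ⅐ = 8/7 ≈ 1.1429)
A*l = -26*8/7 = -208/7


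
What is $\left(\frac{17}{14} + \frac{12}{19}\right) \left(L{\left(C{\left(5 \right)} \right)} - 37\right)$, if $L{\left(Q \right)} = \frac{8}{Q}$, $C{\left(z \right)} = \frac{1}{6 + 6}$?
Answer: $\frac{28969}{266} \approx 108.91$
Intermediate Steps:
$C{\left(z \right)} = \frac{1}{12}$
$\left(\frac{17}{14} + \frac{12}{19}\right) \left(L{\left(C{\left(5 \right)} \right)} - 37\right) = \left(\frac{17}{14} + \frac{12}{19}\right) \left(8 \frac{1}{\frac{1}{12}} - 37\right) = \left(17 \cdot \frac{1}{14} + 12 \cdot \frac{1}{19}\right) \left(8 \cdot 12 - 37\right) = \left(\frac{17}{14} + \frac{12}{19}\right) \left(96 - 37\right) = \frac{491}{266} \cdot 59 = \frac{28969}{266}$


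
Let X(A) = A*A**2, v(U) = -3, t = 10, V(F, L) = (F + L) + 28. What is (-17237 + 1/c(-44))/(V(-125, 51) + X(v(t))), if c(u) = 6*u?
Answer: 4550569/19272 ≈ 236.12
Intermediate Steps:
V(F, L) = 28 + F + L
X(A) = A**3
(-17237 + 1/c(-44))/(V(-125, 51) + X(v(t))) = (-17237 + 1/(6*(-44)))/((28 - 125 + 51) + (-3)**3) = (-17237 + 1/(-264))/(-46 - 27) = (-17237 - 1/264)/(-73) = -4550569/264*(-1/73) = 4550569/19272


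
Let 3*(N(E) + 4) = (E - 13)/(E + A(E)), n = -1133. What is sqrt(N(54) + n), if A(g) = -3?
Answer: 4*I*sqrt(184790)/51 ≈ 33.715*I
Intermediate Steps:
N(E) = -4 + (-13 + E)/(3*(-3 + E)) (N(E) = -4 + ((E - 13)/(E - 3))/3 = -4 + ((-13 + E)/(-3 + E))/3 = -4 + (-13 + E)/(3*(-3 + E)))
sqrt(N(54) + n) = sqrt((23 - 11*54)/(3*(-3 + 54)) - 1133) = sqrt((1/3)*(23 - 594)/51 - 1133) = sqrt((1/3)*(1/51)*(-571) - 1133) = sqrt(-571/153 - 1133) = sqrt(-173920/153) = 4*I*sqrt(184790)/51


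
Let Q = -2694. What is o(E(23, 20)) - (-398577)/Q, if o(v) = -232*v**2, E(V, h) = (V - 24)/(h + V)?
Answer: -245864627/1660402 ≈ -148.08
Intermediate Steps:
E(V, h) = (-24 + V)/(V + h)
o(E(23, 20)) - (-398577)/Q = -232*(-24 + 23)**2/(23 + 20)**2 - (-398577)/(-2694) = -232*(-1/43)**2 - (-398577)*(-1)/2694 = -232*((1/43)*(-1))**2 - 1*132859/898 = -232*(-1/43)**2 - 132859/898 = -232*1/1849 - 132859/898 = -232/1849 - 132859/898 = -245864627/1660402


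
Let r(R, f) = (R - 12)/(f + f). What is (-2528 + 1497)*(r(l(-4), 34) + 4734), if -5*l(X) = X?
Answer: -414849656/85 ≈ -4.8806e+6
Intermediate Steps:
l(X) = -X/5
r(R, f) = (-12 + R)/(2*f) (r(R, f) = (-12 + R)/((2*f)) = (-12 + R)*(1/(2*f)) = (-12 + R)/(2*f))
(-2528 + 1497)*(r(l(-4), 34) + 4734) = (-2528 + 1497)*((½)*(-12 - ⅕*(-4))/34 + 4734) = -1031*((½)*(1/34)*(-12 + ⅘) + 4734) = -1031*((½)*(1/34)*(-56/5) + 4734) = -1031*(-14/85 + 4734) = -1031*402376/85 = -414849656/85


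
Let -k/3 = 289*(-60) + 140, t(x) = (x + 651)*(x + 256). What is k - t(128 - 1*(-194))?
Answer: -510794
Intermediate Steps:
t(x) = (256 + x)*(651 + x) (t(x) = (651 + x)*(256 + x) = (256 + x)*(651 + x))
k = 51600 (k = -3*(289*(-60) + 140) = -3*(-17340 + 140) = -3*(-17200) = 51600)
k - t(128 - 1*(-194)) = 51600 - (166656 + (128 - 1*(-194))² + 907*(128 - 1*(-194))) = 51600 - (166656 + (128 + 194)² + 907*(128 + 194)) = 51600 - (166656 + 322² + 907*322) = 51600 - (166656 + 103684 + 292054) = 51600 - 1*562394 = 51600 - 562394 = -510794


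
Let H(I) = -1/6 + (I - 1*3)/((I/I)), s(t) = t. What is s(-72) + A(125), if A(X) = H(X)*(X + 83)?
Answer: 75808/3 ≈ 25269.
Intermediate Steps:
H(I) = -19/6 + I (H(I) = -1*1/6 + (I - 3)/1 = -1/6 + (-3 + I)*1 = -1/6 + (-3 + I) = -19/6 + I)
A(X) = (83 + X)*(-19/6 + X) (A(X) = (-19/6 + X)*(X + 83) = (-19/6 + X)*(83 + X) = (83 + X)*(-19/6 + X))
s(-72) + A(125) = -72 + (-19 + 6*125)*(83 + 125)/6 = -72 + (1/6)*(-19 + 750)*208 = -72 + (1/6)*731*208 = -72 + 76024/3 = 75808/3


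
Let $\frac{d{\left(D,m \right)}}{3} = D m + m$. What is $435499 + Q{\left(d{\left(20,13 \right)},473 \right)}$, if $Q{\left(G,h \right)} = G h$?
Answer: $822886$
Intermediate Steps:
$d{\left(D,m \right)} = 3 m + 3 D m$ ($d{\left(D,m \right)} = 3 \left(D m + m\right) = 3 \left(m + D m\right) = 3 m + 3 D m$)
$435499 + Q{\left(d{\left(20,13 \right)},473 \right)} = 435499 + 3 \cdot 13 \left(1 + 20\right) 473 = 435499 + 3 \cdot 13 \cdot 21 \cdot 473 = 435499 + 819 \cdot 473 = 435499 + 387387 = 822886$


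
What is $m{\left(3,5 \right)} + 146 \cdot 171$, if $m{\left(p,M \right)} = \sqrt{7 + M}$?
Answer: $24966 + 2 \sqrt{3} \approx 24969.0$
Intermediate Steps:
$m{\left(3,5 \right)} + 146 \cdot 171 = \sqrt{7 + 5} + 146 \cdot 171 = \sqrt{12} + 24966 = 2 \sqrt{3} + 24966 = 24966 + 2 \sqrt{3}$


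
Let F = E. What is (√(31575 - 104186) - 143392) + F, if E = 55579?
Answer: -87813 + I*√72611 ≈ -87813.0 + 269.46*I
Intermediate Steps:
F = 55579
(√(31575 - 104186) - 143392) + F = (√(31575 - 104186) - 143392) + 55579 = (√(-72611) - 143392) + 55579 = (I*√72611 - 143392) + 55579 = (-143392 + I*√72611) + 55579 = -87813 + I*√72611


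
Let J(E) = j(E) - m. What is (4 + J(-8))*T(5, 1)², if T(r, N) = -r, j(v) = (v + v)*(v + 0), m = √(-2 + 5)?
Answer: 3300 - 25*√3 ≈ 3256.7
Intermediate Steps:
m = √3 ≈ 1.7320
j(v) = 2*v² (j(v) = (2*v)*v = 2*v²)
J(E) = -√3 + 2*E² (J(E) = 2*E² - √3 = -√3 + 2*E²)
(4 + J(-8))*T(5, 1)² = (4 + (-√3 + 2*(-8)²))*(-1*5)² = (4 + (-√3 + 2*64))*(-5)² = (4 + (-√3 + 128))*25 = (4 + (128 - √3))*25 = (132 - √3)*25 = 3300 - 25*√3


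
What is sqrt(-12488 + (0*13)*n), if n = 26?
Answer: 2*I*sqrt(3122) ≈ 111.75*I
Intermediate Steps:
sqrt(-12488 + (0*13)*n) = sqrt(-12488 + (0*13)*26) = sqrt(-12488 + 0*26) = sqrt(-12488 + 0) = sqrt(-12488) = 2*I*sqrt(3122)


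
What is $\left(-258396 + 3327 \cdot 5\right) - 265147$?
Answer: $-506908$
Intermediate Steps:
$\left(-258396 + 3327 \cdot 5\right) - 265147 = \left(-258396 + 16635\right) - 265147 = -241761 - 265147 = -506908$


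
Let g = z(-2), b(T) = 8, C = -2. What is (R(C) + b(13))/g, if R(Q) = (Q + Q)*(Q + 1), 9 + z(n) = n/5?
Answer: -60/47 ≈ -1.2766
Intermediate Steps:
z(n) = -9 + n/5
R(Q) = 2*Q*(1 + Q) (R(Q) = (2*Q)*(1 + Q) = 2*Q*(1 + Q))
g = -47/5 (g = -9 + (1/5)*(-2) = -9 - 2/5 = -47/5 ≈ -9.4000)
(R(C) + b(13))/g = (2*(-2)*(1 - 2) + 8)/(-47/5) = (2*(-2)*(-1) + 8)*(-5/47) = (4 + 8)*(-5/47) = 12*(-5/47) = -60/47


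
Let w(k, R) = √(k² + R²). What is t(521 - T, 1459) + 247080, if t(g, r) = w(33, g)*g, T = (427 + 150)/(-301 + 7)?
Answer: 247080 + 153751*√23733498805/86436 ≈ 5.2111e+5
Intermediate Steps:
T = -577/294 (T = 577/(-294) = 577*(-1/294) = -577/294 ≈ -1.9626)
w(k, R) = √(R² + k²)
t(g, r) = g*√(1089 + g²) (t(g, r) = √(g² + 33²)*g = √(g² + 1089)*g = √(1089 + g²)*g = g*√(1089 + g²))
t(521 - T, 1459) + 247080 = (521 - 1*(-577/294))*√(1089 + (521 - 1*(-577/294))²) + 247080 = (521 + 577/294)*√(1089 + (521 + 577/294)²) + 247080 = 153751*√(1089 + (153751/294)²)/294 + 247080 = 153751*√(1089 + 23639370001/86436)/294 + 247080 = 153751*√(23733498805/86436)/294 + 247080 = 153751*(√23733498805/294)/294 + 247080 = 153751*√23733498805/86436 + 247080 = 247080 + 153751*√23733498805/86436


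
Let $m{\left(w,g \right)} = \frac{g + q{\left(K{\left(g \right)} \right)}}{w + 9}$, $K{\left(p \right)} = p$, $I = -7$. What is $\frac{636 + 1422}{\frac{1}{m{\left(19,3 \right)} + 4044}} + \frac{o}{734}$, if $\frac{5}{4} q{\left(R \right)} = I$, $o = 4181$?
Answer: $\frac{15271542704}{1835} \approx 8.3224 \cdot 10^{6}$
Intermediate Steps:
$q{\left(R \right)} = - \frac{28}{5}$ ($q{\left(R \right)} = \frac{4}{5} \left(-7\right) = - \frac{28}{5}$)
$m{\left(w,g \right)} = \frac{- \frac{28}{5} + g}{9 + w}$ ($m{\left(w,g \right)} = \frac{g - \frac{28}{5}}{w + 9} = \frac{- \frac{28}{5} + g}{9 + w}$)
$\frac{636 + 1422}{\frac{1}{m{\left(19,3 \right)} + 4044}} + \frac{o}{734} = \frac{636 + 1422}{\frac{1}{\frac{- \frac{28}{5} + 3}{9 + 19} + 4044}} + \frac{4181}{734} = \frac{2058}{\frac{1}{\frac{1}{28} \left(- \frac{13}{5}\right) + 4044}} + 4181 \cdot \frac{1}{734} = \frac{2058}{\frac{1}{\frac{1}{28} \left(- \frac{13}{5}\right) + 4044}} + \frac{4181}{734} = \frac{2058}{\frac{1}{- \frac{13}{140} + 4044}} + \frac{4181}{734} = \frac{2058}{\frac{1}{\frac{566147}{140}}} + \frac{4181}{734} = \frac{2058}{\frac{140}{566147}} + \frac{4181}{734} = 2058 \cdot \frac{566147}{140} + \frac{4181}{734} = \frac{83223609}{10} + \frac{4181}{734} = \frac{15271542704}{1835}$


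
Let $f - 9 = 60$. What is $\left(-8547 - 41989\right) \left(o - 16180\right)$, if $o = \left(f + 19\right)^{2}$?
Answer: $426321696$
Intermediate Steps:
$f = 69$ ($f = 9 + 60 = 69$)
$o = 7744$ ($o = \left(69 + 19\right)^{2} = 88^{2} = 7744$)
$\left(-8547 - 41989\right) \left(o - 16180\right) = \left(-8547 - 41989\right) \left(7744 - 16180\right) = \left(-8547 - 41989\right) \left(-8436\right) = \left(-50536\right) \left(-8436\right) = 426321696$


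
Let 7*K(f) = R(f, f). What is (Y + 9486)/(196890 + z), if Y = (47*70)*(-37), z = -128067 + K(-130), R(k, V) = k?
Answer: -785708/481631 ≈ -1.6313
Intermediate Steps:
K(f) = f/7
z = -896599/7 (z = -128067 + (⅐)*(-130) = -128067 - 130/7 = -896599/7 ≈ -1.2809e+5)
Y = -121730 (Y = 3290*(-37) = -121730)
(Y + 9486)/(196890 + z) = (-121730 + 9486)/(196890 - 896599/7) = -112244/481631/7 = -112244*7/481631 = -785708/481631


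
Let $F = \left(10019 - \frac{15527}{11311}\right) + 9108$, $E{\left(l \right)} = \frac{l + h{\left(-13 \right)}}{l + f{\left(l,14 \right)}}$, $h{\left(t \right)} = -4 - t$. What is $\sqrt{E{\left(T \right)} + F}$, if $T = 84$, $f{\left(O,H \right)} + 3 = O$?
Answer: $\frac{19 \sqrt{20504475664255}}{622105} \approx 138.3$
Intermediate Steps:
$f{\left(O,H \right)} = -3 + O$
$E{\left(l \right)} = \frac{9 + l}{-3 + 2 l}$ ($E{\left(l \right)} = \frac{l - -9}{l + \left(-3 + l\right)} = \frac{l + \left(-4 + 13\right)}{-3 + 2 l} = \frac{l + 9}{-3 + 2 l} = \frac{9 + l}{-3 + 2 l}$)
$F = \frac{216329970}{11311}$ ($F = \left(10019 - \frac{15527}{11311}\right) + 9108 = \frac{113309382}{11311} + 9108 = \frac{216329970}{11311} \approx 19126.0$)
$\sqrt{E{\left(T \right)} + F} = \sqrt{\frac{9 + 84}{-3 + 2 \cdot 84} + \frac{216329970}{11311}} = \sqrt{\frac{1}{-3 + 168} \cdot 93 + \frac{216329970}{11311}} = \sqrt{\frac{1}{165} \cdot 93 + \frac{216329970}{11311}} = \sqrt{\frac{31}{55} + \frac{216329970}{11311}} = \sqrt{\frac{11898498991}{622105}} = \frac{19 \sqrt{20504475664255}}{622105}$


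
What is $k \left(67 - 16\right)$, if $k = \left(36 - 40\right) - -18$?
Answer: $714$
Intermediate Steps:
$k = 14$ ($k = \left(36 - 40\right) + 18 = -4 + 18 = 14$)
$k \left(67 - 16\right) = 14 \left(67 - 16\right) = 14 \cdot 51 = 714$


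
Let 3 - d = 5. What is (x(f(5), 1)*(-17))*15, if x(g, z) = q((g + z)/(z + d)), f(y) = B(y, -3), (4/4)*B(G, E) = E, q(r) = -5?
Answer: 1275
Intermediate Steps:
d = -2 (d = 3 - 1*5 = 3 - 5 = -2)
B(G, E) = E
f(y) = -3
x(g, z) = -5
(x(f(5), 1)*(-17))*15 = -5*(-17)*15 = 85*15 = 1275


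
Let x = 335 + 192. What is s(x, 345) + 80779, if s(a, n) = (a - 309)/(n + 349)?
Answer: 28030422/347 ≈ 80779.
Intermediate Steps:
x = 527
s(a, n) = (-309 + a)/(349 + n)
s(x, 345) + 80779 = (-309 + 527)/(349 + 345) + 80779 = 218/694 + 80779 = (1/694)*218 + 80779 = 109/347 + 80779 = 28030422/347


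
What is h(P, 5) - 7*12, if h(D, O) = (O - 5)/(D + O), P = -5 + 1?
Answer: -84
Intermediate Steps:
P = -4
h(D, O) = (-5 + O)/(D + O)
h(P, 5) - 7*12 = (-5 + 5)/(-4 + 5) - 7*12 = 0/1 - 84 = 1*0 - 84 = 0 - 84 = -84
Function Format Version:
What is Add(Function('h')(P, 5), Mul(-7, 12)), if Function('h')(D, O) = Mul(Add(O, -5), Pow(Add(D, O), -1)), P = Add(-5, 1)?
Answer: -84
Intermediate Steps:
P = -4
Function('h')(D, O) = Mul(Pow(Add(D, O), -1), Add(-5, O)) (Function('h')(D, O) = Mul(Add(-5, O), Pow(Add(D, O), -1)) = Mul(Pow(Add(D, O), -1), Add(-5, O)))
Add(Function('h')(P, 5), Mul(-7, 12)) = Add(Mul(Pow(Add(-4, 5), -1), Add(-5, 5)), Mul(-7, 12)) = Add(Mul(Pow(1, -1), 0), -84) = Add(Mul(1, 0), -84) = Add(0, -84) = -84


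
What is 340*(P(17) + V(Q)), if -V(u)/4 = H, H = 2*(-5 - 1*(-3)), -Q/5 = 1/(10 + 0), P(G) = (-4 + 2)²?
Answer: 6800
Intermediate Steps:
P(G) = 4 (P(G) = (-2)² = 4)
Q = -½ (Q = -5/(10 + 0) = -5/10 = -5*⅒ = -½ ≈ -0.50000)
H = -4 (H = 2*(-5 + 3) = 2*(-2) = -4)
V(u) = 16 (V(u) = -4*(-4) = 16)
340*(P(17) + V(Q)) = 340*(4 + 16) = 340*20 = 6800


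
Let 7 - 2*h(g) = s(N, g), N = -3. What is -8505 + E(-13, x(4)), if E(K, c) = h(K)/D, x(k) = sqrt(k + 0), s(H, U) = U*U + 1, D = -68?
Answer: -1156517/136 ≈ -8503.8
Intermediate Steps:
s(H, U) = 1 + U**2 (s(H, U) = U**2 + 1 = 1 + U**2)
x(k) = sqrt(k)
h(g) = 3 - g**2/2 (h(g) = 7/2 - (1 + g**2)/2 = 7/2 + (-1/2 - g**2/2) = 3 - g**2/2)
E(K, c) = -3/68 + K**2/136 (E(K, c) = (3 - K**2/2)/(-68) = (3 - K**2/2)*(-1/68) = -3/68 + K**2/136)
-8505 + E(-13, x(4)) = -8505 + (-3/68 + (1/136)*(-13)**2) = -8505 + (-3/68 + (1/136)*169) = -8505 + (-3/68 + 169/136) = -8505 + 163/136 = -1156517/136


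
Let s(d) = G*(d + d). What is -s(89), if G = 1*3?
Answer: -534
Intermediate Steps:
G = 3
s(d) = 6*d (s(d) = 3*(d + d) = 3*(2*d) = 6*d)
-s(89) = -6*89 = -1*534 = -534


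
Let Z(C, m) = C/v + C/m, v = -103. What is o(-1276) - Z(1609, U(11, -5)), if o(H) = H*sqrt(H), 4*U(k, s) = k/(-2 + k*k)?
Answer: -78868353/1133 - 2552*I*sqrt(319) ≈ -69610.0 - 45580.0*I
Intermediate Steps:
U(k, s) = k/(4*(-2 + k**2)) (U(k, s) = (k/(-2 + k*k))/4 = (k/(-2 + k**2))/4 = k/(4*(-2 + k**2)))
Z(C, m) = -C/103 + C/m (Z(C, m) = C/(-103) + C/m = C*(-1/103) + C/m = -C/103 + C/m)
o(H) = H**(3/2)
o(-1276) - Z(1609, U(11, -5)) = (-1276)**(3/2) - (-1/103*1609 + 1609/(((1/4)*11/(-2 + 11**2)))) = -2552*I*sqrt(319) - (-1609/103 + 1609/(((1/4)*11/(-2 + 121)))) = -2552*I*sqrt(319) - (-1609/103 + 1609/(((1/4)*11/119))) = -2552*I*sqrt(319) - (-1609/103 + 1609/(((1/4)*11*(1/119)))) = -2552*I*sqrt(319) - (-1609/103 + 1609/(11/476)) = -2552*I*sqrt(319) - (-1609/103 + 1609*(476/11)) = -2552*I*sqrt(319) - (-1609/103 + 765884/11) = -2552*I*sqrt(319) - 1*78868353/1133 = -2552*I*sqrt(319) - 78868353/1133 = -78868353/1133 - 2552*I*sqrt(319)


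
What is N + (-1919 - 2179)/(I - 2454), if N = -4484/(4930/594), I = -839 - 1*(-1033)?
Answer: -299964891/557090 ≈ -538.45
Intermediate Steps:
I = 194 (I = -839 + 1033 = 194)
N = -1331748/2465 (N = -4484/(4930*(1/594)) = -4484/2465/297 = -4484*297/2465 = -1331748/2465 ≈ -540.26)
N + (-1919 - 2179)/(I - 2454) = -1331748/2465 + (-1919 - 2179)/(194 - 2454) = -1331748/2465 - 4098/(-2260) = -1331748/2465 - 4098*(-1/2260) = -1331748/2465 + 2049/1130 = -299964891/557090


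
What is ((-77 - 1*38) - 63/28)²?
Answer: 219961/16 ≈ 13748.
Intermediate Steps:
((-77 - 1*38) - 63/28)² = ((-77 - 38) - 63*1/28)² = (-115 - 9/4)² = (-469/4)² = 219961/16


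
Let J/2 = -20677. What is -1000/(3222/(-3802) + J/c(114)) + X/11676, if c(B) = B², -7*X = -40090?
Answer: 101160620290895/406823114166 ≈ 248.66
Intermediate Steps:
J = -41354 (J = 2*(-20677) = -41354)
X = 40090/7 (X = -⅐*(-40090) = 40090/7 ≈ 5727.1)
-1000/(3222/(-3802) + J/c(114)) + X/11676 = -1000/(3222/(-3802) - 41354/(114²)) + (40090/7)/11676 = -1000/(3222*(-1/3802) - 41354/12996) + (40090/7)*(1/11676) = -1000/(-1611/1901 - 41354*1/12996) + 20045/40866 = -1000/(-1611/1901 - 20677/6498) + 20045/40866 = -1000/(-49775255/12352698) + 20045/40866 = -1000*(-12352698/49775255) + 20045/40866 = 2470539600/9955051 + 20045/40866 = 101160620290895/406823114166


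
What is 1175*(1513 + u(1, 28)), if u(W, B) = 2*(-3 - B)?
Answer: 1704925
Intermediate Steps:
u(W, B) = -6 - 2*B
1175*(1513 + u(1, 28)) = 1175*(1513 + (-6 - 2*28)) = 1175*(1513 + (-6 - 56)) = 1175*(1513 - 62) = 1175*1451 = 1704925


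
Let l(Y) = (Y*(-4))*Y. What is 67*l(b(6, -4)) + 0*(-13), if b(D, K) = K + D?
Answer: -1072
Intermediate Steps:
b(D, K) = D + K
l(Y) = -4*Y² (l(Y) = (-4*Y)*Y = -4*Y²)
67*l(b(6, -4)) + 0*(-13) = 67*(-4*(6 - 4)²) + 0*(-13) = 67*(-4*2²) + 0 = 67*(-4*4) + 0 = 67*(-16) + 0 = -1072 + 0 = -1072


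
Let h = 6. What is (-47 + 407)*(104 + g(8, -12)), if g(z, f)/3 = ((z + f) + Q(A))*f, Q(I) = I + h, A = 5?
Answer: -53280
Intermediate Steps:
Q(I) = 6 + I (Q(I) = I + 6 = 6 + I)
g(z, f) = 3*f*(11 + f + z) (g(z, f) = 3*(((z + f) + (6 + 5))*f) = 3*(((f + z) + 11)*f) = 3*((11 + f + z)*f) = 3*(f*(11 + f + z)) = 3*f*(11 + f + z))
(-47 + 407)*(104 + g(8, -12)) = (-47 + 407)*(104 + 3*(-12)*(11 - 12 + 8)) = 360*(104 + 3*(-12)*7) = 360*(104 - 252) = 360*(-148) = -53280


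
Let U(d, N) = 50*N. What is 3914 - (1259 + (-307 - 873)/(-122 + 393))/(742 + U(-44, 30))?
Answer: 2377735939/607582 ≈ 3913.4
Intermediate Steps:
3914 - (1259 + (-307 - 873)/(-122 + 393))/(742 + U(-44, 30)) = 3914 - (1259 + (-307 - 873)/(-122 + 393))/(742 + 50*30) = 3914 - (1259 - 1180/271)/(742 + 1500) = 3914 - (1259 - 1180*1/271)/2242 = 3914 - (1259 - 1180/271)/2242 = 3914 - 340009/(271*2242) = 3914 - 1*340009/607582 = 3914 - 340009/607582 = 2377735939/607582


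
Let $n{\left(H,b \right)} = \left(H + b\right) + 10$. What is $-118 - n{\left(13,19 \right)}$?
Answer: $-160$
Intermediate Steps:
$n{\left(H,b \right)} = 10 + H + b$
$-118 - n{\left(13,19 \right)} = -118 - \left(10 + 13 + 19\right) = -118 - 42 = -160$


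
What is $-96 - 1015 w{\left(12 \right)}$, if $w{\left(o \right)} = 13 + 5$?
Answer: $-18366$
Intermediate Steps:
$w{\left(o \right)} = 18$
$-96 - 1015 w{\left(12 \right)} = -96 - 18270 = -18366$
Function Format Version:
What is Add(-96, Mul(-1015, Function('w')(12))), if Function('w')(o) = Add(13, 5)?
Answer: -18366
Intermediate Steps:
Function('w')(o) = 18
Add(-96, Mul(-1015, Function('w')(12))) = Add(-96, Mul(-1015, 18)) = Add(-96, -18270) = -18366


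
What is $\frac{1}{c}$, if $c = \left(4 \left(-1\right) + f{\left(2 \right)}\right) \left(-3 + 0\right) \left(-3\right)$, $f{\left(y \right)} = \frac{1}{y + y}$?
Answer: $- \frac{4}{135} \approx -0.02963$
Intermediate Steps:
$f{\left(y \right)} = \frac{1}{2 y}$
$c = - \frac{135}{4}$ ($c = \left(4 \left(-1\right) + \frac{1}{2 \cdot 2}\right) \left(-3 + 0\right) \left(-3\right) = \left(-4 + \frac{1}{2} \cdot \frac{1}{2}\right) \left(-3\right) \left(-3\right) = \left(-4 + \frac{1}{4}\right) \left(-3\right) \left(-3\right) = \left(- \frac{15}{4}\right) \left(-3\right) \left(-3\right) = \frac{45}{4} \left(-3\right) = - \frac{135}{4} \approx -33.75$)
$\frac{1}{c} = \frac{1}{- \frac{135}{4}} = - \frac{4}{135}$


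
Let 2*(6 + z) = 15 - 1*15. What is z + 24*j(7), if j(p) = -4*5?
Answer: -486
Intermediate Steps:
j(p) = -20
z = -6 (z = -6 + (15 - 1*15)/2 = -6 + (15 - 15)/2 = -6 + (1/2)*0 = -6 + 0 = -6)
z + 24*j(7) = -6 + 24*(-20) = -6 - 480 = -486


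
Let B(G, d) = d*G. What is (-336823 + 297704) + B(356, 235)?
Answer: 44541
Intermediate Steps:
B(G, d) = G*d
(-336823 + 297704) + B(356, 235) = (-336823 + 297704) + 356*235 = -39119 + 83660 = 44541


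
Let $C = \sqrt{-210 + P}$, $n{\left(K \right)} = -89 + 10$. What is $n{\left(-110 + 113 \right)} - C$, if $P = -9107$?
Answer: $-79 - 11 i \sqrt{77} \approx -79.0 - 96.525 i$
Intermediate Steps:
$n{\left(K \right)} = -79$
$C = 11 i \sqrt{77}$ ($C = \sqrt{-210 - 9107} = \sqrt{-9317} = 11 i \sqrt{77} \approx 96.525 i$)
$n{\left(-110 + 113 \right)} - C = -79 - 11 i \sqrt{77}$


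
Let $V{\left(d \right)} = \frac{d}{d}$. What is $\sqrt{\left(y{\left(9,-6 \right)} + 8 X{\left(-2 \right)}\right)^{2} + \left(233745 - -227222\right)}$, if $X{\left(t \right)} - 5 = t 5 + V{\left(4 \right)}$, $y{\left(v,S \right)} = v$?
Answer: $2 \sqrt{115374} \approx 679.33$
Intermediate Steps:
$V{\left(d \right)} = 1$
$X{\left(t \right)} = 6 + 5 t$ ($X{\left(t \right)} = 5 + \left(t 5 + 1\right) = 5 + \left(5 t + 1\right) = 5 + \left(1 + 5 t\right) = 6 + 5 t$)
$\sqrt{\left(y{\left(9,-6 \right)} + 8 X{\left(-2 \right)}\right)^{2} + \left(233745 - -227222\right)} = \sqrt{\left(9 + 8 \left(6 + 5 \left(-2\right)\right)\right)^{2} + \left(233745 - -227222\right)} = \sqrt{\left(9 + 8 \left(6 - 10\right)\right)^{2} + \left(233745 + 227222\right)} = \sqrt{\left(9 + 8 \left(-4\right)\right)^{2} + 460967} = \sqrt{\left(9 - 32\right)^{2} + 460967} = \sqrt{\left(-23\right)^{2} + 460967} = \sqrt{529 + 460967} = \sqrt{461496} = 2 \sqrt{115374}$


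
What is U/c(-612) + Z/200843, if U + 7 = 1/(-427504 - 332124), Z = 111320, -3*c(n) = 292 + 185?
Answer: 14513286410311/24257988658236 ≈ 0.59829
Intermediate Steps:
c(n) = -159 (c(n) = -(292 + 185)/3 = -1/3*477 = -159)
U = -5317397/759628 (U = -7 + 1/(-427504 - 332124) = -7 + 1/(-759628) = -7 - 1/759628 = -5317397/759628 ≈ -7.0000)
U/c(-612) + Z/200843 = -5317397/759628/(-159) + 111320/200843 = -5317397/759628*(-1/159) + 111320*(1/200843) = 5317397/120780852 + 111320/200843 = 14513286410311/24257988658236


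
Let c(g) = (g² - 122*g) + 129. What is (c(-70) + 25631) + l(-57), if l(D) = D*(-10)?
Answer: 39770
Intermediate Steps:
l(D) = -10*D
c(g) = 129 + g² - 122*g
(c(-70) + 25631) + l(-57) = ((129 + (-70)² - 122*(-70)) + 25631) - 10*(-57) = ((129 + 4900 + 8540) + 25631) + 570 = (13569 + 25631) + 570 = 39200 + 570 = 39770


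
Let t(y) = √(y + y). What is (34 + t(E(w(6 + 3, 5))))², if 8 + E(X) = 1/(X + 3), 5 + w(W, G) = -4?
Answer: 3419/3 + 476*I*√3/3 ≈ 1139.7 + 274.82*I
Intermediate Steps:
w(W, G) = -9 (w(W, G) = -5 - 4 = -9)
E(X) = -8 + 1/(3 + X) (E(X) = -8 + 1/(X + 3) = -8 + 1/(3 + X))
t(y) = √2*√y (t(y) = √(2*y) = √2*√y)
(34 + t(E(w(6 + 3, 5))))² = (34 + √2*√((-23 - 8*(-9))/(3 - 9)))² = (34 + √2*√((-23 + 72)/(-6)))² = (34 + √2*√(-⅙*49))² = (34 + √2*√(-49/6))² = (34 + √2*(7*I*√6/6))² = (34 + 7*I*√3/3)²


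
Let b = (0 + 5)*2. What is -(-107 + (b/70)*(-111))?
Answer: 860/7 ≈ 122.86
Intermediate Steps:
b = 10 (b = 5*2 = 10)
-(-107 + (b/70)*(-111)) = -(-107 + (10/70)*(-111)) = -(-107 + (10*(1/70))*(-111)) = -(-107 + (⅐)*(-111)) = -(-107 - 111/7) = -1*(-860/7) = 860/7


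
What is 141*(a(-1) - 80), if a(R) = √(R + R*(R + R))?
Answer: -11139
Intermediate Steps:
a(R) = √(R + 2*R²) (a(R) = √(R + R*(2*R)) = √(R + 2*R²))
141*(a(-1) - 80) = 141*(√(-(1 + 2*(-1))) - 80) = 141*(√(-(1 - 2)) - 80) = 141*(√(-1*(-1)) - 80) = 141*(√1 - 80) = 141*(1 - 80) = 141*(-79) = -11139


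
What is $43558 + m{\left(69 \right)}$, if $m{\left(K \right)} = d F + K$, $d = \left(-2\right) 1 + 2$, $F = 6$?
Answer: $43627$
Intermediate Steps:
$d = 0$ ($d = -2 + 2 = 0$)
$m{\left(K \right)} = K$ ($m{\left(K \right)} = 0 \cdot 6 + K = 0 + K = K$)
$43558 + m{\left(69 \right)} = 43558 + 69 = 43627$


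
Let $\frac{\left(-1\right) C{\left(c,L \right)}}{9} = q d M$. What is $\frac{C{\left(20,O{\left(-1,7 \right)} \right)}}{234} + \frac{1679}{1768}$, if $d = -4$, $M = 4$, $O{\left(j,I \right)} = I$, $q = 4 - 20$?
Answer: $- \frac{15729}{1768} \approx -8.8965$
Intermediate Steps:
$q = -16$ ($q = 4 - 20 = -16$)
$C{\left(c,L \right)} = -2304$ ($C{\left(c,L \right)} = - 9 \left(-16\right) \left(-4\right) 4 = - 9 \cdot 64 \cdot 4 = \left(-9\right) 256 = -2304$)
$\frac{C{\left(20,O{\left(-1,7 \right)} \right)}}{234} + \frac{1679}{1768} = - \frac{2304}{234} + \frac{1679}{1768} = \left(-2304\right) \frac{1}{234} + 1679 \cdot \frac{1}{1768} = - \frac{128}{13} + \frac{1679}{1768} = - \frac{15729}{1768}$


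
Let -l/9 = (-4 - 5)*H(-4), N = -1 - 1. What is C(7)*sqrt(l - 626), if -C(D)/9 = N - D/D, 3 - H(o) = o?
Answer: 27*I*sqrt(59) ≈ 207.39*I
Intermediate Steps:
N = -2
H(o) = 3 - o
l = 567 (l = -9*(-4 - 5)*(3 - 1*(-4)) = -(-81)*(3 + 4) = -(-81)*7 = -9*(-63) = 567)
C(D) = 27 (C(D) = -9*(-2 - D/D) = -9*(-2 - 1*1) = -9*(-2 - 1) = -9*(-3) = 27)
C(7)*sqrt(l - 626) = 27*sqrt(567 - 626) = 27*sqrt(-59) = 27*(I*sqrt(59)) = 27*I*sqrt(59)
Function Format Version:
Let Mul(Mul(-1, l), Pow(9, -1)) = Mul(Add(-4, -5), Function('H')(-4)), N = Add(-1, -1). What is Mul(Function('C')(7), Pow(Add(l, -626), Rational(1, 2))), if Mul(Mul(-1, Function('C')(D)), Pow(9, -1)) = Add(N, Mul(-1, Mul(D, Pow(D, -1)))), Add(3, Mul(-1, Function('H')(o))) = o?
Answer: Mul(27, I, Pow(59, Rational(1, 2))) ≈ Mul(207.39, I)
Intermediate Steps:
N = -2
Function('H')(o) = Add(3, Mul(-1, o))
l = 567 (l = Mul(-9, Mul(Add(-4, -5), Add(3, Mul(-1, -4)))) = Mul(-9, Mul(-9, Add(3, 4))) = Mul(-9, Mul(-9, 7)) = Mul(-9, -63) = 567)
Function('C')(D) = 27 (Function('C')(D) = Mul(-9, Add(-2, Mul(-1, Mul(D, Pow(D, -1))))) = Mul(-9, Add(-2, Mul(-1, 1))) = Mul(-9, Add(-2, -1)) = Mul(-9, -3) = 27)
Mul(Function('C')(7), Pow(Add(l, -626), Rational(1, 2))) = Mul(27, Pow(Add(567, -626), Rational(1, 2))) = Mul(27, Pow(-59, Rational(1, 2))) = Mul(27, Mul(I, Pow(59, Rational(1, 2)))) = Mul(27, I, Pow(59, Rational(1, 2)))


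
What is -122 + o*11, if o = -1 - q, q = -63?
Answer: 560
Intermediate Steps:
o = 62 (o = -1 - 1*(-63) = -1 + 63 = 62)
-122 + o*11 = -122 + 62*11 = -122 + 682 = 560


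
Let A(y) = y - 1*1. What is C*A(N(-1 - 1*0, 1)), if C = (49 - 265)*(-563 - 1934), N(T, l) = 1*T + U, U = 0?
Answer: -1078704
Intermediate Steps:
N(T, l) = T (N(T, l) = 1*T + 0 = T + 0 = T)
A(y) = -1 + y (A(y) = y - 1 = -1 + y)
C = 539352 (C = -216*(-2497) = 539352)
C*A(N(-1 - 1*0, 1)) = 539352*(-1 + (-1 - 1*0)) = 539352*(-1 + (-1 + 0)) = 539352*(-1 - 1) = 539352*(-2) = -1078704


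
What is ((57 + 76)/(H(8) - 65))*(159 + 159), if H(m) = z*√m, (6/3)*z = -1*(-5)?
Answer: -549822/835 - 42294*√2/835 ≈ -730.10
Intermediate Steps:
z = 5/2 (z = (-1*(-5))/2 = (½)*5 = 5/2 ≈ 2.5000)
H(m) = 5*√m/2
((57 + 76)/(H(8) - 65))*(159 + 159) = ((57 + 76)/(5*√8/2 - 65))*(159 + 159) = (133/(5*(2*√2)/2 - 65))*318 = (133/(5*√2 - 65))*318 = (133/(-65 + 5*√2))*318 = 42294/(-65 + 5*√2)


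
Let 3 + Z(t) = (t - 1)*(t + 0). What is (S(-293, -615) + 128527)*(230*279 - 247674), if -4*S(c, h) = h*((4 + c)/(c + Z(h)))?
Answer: -2232008709743973/94636 ≈ -2.3585e+10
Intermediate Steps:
Z(t) = -3 + t*(-1 + t) (Z(t) = -3 + (t - 1)*(t + 0) = -3 + (-1 + t)*t = -3 + t*(-1 + t))
S(c, h) = -h*(4 + c)/(4*(-3 + c + h**2 - h)) (S(c, h) = -h*(4 + c)/(c + (-3 + h**2 - h))/4 = -h*(4 + c)/(-3 + c + h**2 - h)/4 = -h*(4 + c)/(4*(-3 + c + h**2 - h)))
(S(-293, -615) + 128527)*(230*279 - 247674) = (-1*(-615)*(4 - 293)/(-12 - 4*(-615) + 4*(-293) + 4*(-615)**2) + 128527)*(230*279 - 247674) = (-1*(-615)*(-289)/(-12 + 2460 - 1172 + 4*378225) + 128527)*(64170 - 247674) = (-1*(-615)*(-289)/(-12 + 2460 - 1172 + 1512900) + 128527)*(-183504) = (-1*(-615)*(-289)/1514176 + 128527)*(-183504) = (-1*(-615)*1/1514176*(-289) + 128527)*(-183504) = (-177735/1514176 + 128527)*(-183504) = (194612321017/1514176)*(-183504) = -2232008709743973/94636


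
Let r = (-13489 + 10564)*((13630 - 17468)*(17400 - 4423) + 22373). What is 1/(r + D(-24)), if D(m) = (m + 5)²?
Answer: 1/145616307886 ≈ 6.8674e-12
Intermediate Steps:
D(m) = (5 + m)²
r = 145616307525 (r = -2925*(-3838*12977 + 22373) = -2925*(-49805726 + 22373) = -2925*(-49783353) = 145616307525)
1/(r + D(-24)) = 1/(145616307525 + (5 - 24)²) = 1/(145616307525 + (-19)²) = 1/(145616307525 + 361) = 1/145616307886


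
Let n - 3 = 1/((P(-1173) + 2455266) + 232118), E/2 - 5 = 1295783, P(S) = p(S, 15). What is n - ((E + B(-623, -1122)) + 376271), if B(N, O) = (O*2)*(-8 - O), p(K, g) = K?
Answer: -1257221961907/2686211 ≈ -4.6803e+5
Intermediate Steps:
B(N, O) = 2*O*(-8 - O) (B(N, O) = (2*O)*(-8 - O) = 2*O*(-8 - O))
P(S) = S
E = 2591576 (E = 10 + 2*1295783 = 10 + 2591566 = 2591576)
n = 8058634/2686211 (n = 3 + 1/((-1173 + 2455266) + 232118) = 3 + 1/(2454093 + 232118) = 3 + 1/2686211 = 8058634/2686211 ≈ 3.0000)
n - ((E + B(-623, -1122)) + 376271) = 8058634/2686211 - ((2591576 - 2*(-1122)*(8 - 1122)) + 376271) = 8058634/2686211 - ((2591576 - 2*(-1122)*(-1114)) + 376271) = 8058634/2686211 - ((2591576 - 2499816) + 376271) = 8058634/2686211 - (91760 + 376271) = 8058634/2686211 - 1*468031 = 8058634/2686211 - 468031 = -1257221961907/2686211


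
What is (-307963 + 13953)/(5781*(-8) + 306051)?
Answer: -294010/259803 ≈ -1.1317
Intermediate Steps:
(-307963 + 13953)/(5781*(-8) + 306051) = -294010/(-46248 + 306051) = -294010/259803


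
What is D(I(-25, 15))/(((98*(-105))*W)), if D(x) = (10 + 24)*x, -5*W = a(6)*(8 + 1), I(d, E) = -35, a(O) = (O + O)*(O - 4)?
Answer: -85/31752 ≈ -0.0026770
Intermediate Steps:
a(O) = 2*O*(-4 + O) (a(O) = (2*O)*(-4 + O) = 2*O*(-4 + O))
W = -216/5 (W = -2*6*(-4 + 6)*(8 + 1)/5 = -2*6*2*9/5 = -24*9/5 = -⅕*216 = -216/5 ≈ -43.200)
D(x) = 34*x
D(I(-25, 15))/(((98*(-105))*W)) = (34*(-35))/(((98*(-105))*(-216/5))) = -1190/((-10290*(-216/5))) = -1190/444528 = -1190*1/444528 = -85/31752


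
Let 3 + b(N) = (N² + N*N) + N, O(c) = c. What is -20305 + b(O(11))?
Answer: -20055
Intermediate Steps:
b(N) = -3 + N + 2*N² (b(N) = -3 + ((N² + N*N) + N) = -3 + ((N² + N²) + N) = -3 + (2*N² + N) = -3 + (N + 2*N²) = -3 + N + 2*N²)
-20305 + b(O(11)) = -20305 + (-3 + 11 + 2*11²) = -20305 + (-3 + 11 + 2*121) = -20305 + (-3 + 11 + 242) = -20305 + 250 = -20055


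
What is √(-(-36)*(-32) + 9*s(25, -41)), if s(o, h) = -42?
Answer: 3*I*√170 ≈ 39.115*I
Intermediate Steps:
√(-(-36)*(-32) + 9*s(25, -41)) = √(-(-36)*(-32) + 9*(-42)) = √(-9*(-4)*(-32) - 378) = √(36*(-32) - 378) = √(-1152 - 378) = √(-1530) = 3*I*√170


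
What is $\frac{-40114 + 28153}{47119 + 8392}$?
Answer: $- \frac{11961}{55511} \approx -0.21547$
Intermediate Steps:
$\frac{-40114 + 28153}{47119 + 8392} = - \frac{11961}{55511}$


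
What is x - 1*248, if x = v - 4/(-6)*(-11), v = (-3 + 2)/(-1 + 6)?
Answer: -3833/15 ≈ -255.53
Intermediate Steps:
v = -⅕ (v = -1/5 = -1*⅕ = -⅕ ≈ -0.20000)
x = -113/15 (x = -⅕ - 4/(-6)*(-11) = -⅕ - 4*(-⅙)*(-11) = -⅕ + (⅔)*(-11) = -⅕ - 22/3 = -113/15 ≈ -7.5333)
x - 1*248 = -113/15 - 1*248 = -113/15 - 248 = -3833/15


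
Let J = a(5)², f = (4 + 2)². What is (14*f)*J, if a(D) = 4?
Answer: 8064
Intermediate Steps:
f = 36 (f = 6² = 36)
J = 16 (J = 4² = 16)
(14*f)*J = (14*36)*16 = 504*16 = 8064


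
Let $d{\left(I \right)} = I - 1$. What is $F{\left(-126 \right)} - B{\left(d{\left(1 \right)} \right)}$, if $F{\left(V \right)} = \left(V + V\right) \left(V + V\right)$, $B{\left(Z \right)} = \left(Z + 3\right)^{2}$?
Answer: $63495$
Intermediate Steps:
$d{\left(I \right)} = -1 + I$ ($d{\left(I \right)} = I - 1 = -1 + I$)
$B{\left(Z \right)} = \left(3 + Z\right)^{2}$
$F{\left(V \right)} = 4 V^{2}$ ($F{\left(V \right)} = 2 V 2 V = 4 V^{2}$)
$F{\left(-126 \right)} - B{\left(d{\left(1 \right)} \right)} = 4 \left(-126\right)^{2} - \left(3 + \left(-1 + 1\right)\right)^{2} = 4 \cdot 15876 - \left(3 + 0\right)^{2} = 63504 - 3^{2} = 63504 - 9 = 63495$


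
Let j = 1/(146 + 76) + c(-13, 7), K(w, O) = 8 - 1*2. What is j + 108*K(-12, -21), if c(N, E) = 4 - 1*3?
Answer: 144079/222 ≈ 649.00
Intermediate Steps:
K(w, O) = 6 (K(w, O) = 8 - 2 = 6)
c(N, E) = 1 (c(N, E) = 4 - 3 = 1)
j = 223/222 (j = 1/(146 + 76) + 1 = 1/222 + 1 = 223/222 ≈ 1.0045)
j + 108*K(-12, -21) = 223/222 + 108*6 = 223/222 + 648 = 144079/222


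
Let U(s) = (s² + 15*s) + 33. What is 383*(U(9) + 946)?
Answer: 457685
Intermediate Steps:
U(s) = 33 + s² + 15*s
383*(U(9) + 946) = 383*((33 + 9² + 15*9) + 946) = 383*((33 + 81 + 135) + 946) = 383*(249 + 946) = 383*1195 = 457685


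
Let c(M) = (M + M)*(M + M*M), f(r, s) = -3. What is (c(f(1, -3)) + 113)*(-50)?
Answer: -3850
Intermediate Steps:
c(M) = 2*M*(M + M²) (c(M) = (2*M)*(M + M²) = 2*M*(M + M²))
(c(f(1, -3)) + 113)*(-50) = (2*(-3)²*(1 - 3) + 113)*(-50) = (2*9*(-2) + 113)*(-50) = (-36 + 113)*(-50) = 77*(-50) = -3850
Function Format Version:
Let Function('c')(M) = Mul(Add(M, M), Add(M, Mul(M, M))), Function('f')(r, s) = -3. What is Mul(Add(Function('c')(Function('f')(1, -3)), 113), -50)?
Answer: -3850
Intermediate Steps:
Function('c')(M) = Mul(2, M, Add(M, Pow(M, 2))) (Function('c')(M) = Mul(Mul(2, M), Add(M, Pow(M, 2))) = Mul(2, M, Add(M, Pow(M, 2))))
Mul(Add(Function('c')(Function('f')(1, -3)), 113), -50) = Mul(Add(Mul(2, Pow(-3, 2), Add(1, -3)), 113), -50) = Mul(Add(Mul(2, 9, -2), 113), -50) = Mul(Add(-36, 113), -50) = Mul(77, -50) = -3850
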